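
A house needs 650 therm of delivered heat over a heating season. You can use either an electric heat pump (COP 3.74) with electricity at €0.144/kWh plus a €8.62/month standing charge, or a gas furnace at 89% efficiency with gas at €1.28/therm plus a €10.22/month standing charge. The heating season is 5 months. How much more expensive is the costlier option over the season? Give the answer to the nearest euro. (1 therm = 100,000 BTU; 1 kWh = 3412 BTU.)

Heat load = 650 therm × 100,000 = 65,000,000 BTU
Gas: input = 65,000,000 / 0.89 = 73,033,708 BTU = 730.3 therm → 730.3 × €1.28 = €934.83; + 5 × €10.22 standing = €985.93
Heat pump: 65,000,000 BTU / 3412 = 19,050 kWh heat; / 3.74 = 5,094 kWh in → × €0.144 = €733.49; + 5 × €8.62 standing = €776.59
Difference = |€985.93 − €776.59| = €209.34 ≈ €209

€209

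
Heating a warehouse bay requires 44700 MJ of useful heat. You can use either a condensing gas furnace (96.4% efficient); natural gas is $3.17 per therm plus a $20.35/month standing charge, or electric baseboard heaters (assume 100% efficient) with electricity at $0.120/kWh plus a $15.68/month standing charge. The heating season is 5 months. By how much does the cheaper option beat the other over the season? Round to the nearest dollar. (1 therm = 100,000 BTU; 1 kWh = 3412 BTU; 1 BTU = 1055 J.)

Heat load = 44700 MJ = 44,700,000,000 J / 1055 = 42,369,668 BTU
Gas: input = 42,369,668 / 0.964 = 43,951,938 BTU = 439.5 therm → 439.5 × $3.17 = $1,393.28; + 5 × $20.35 standing = $1,495.03
Electric: 42,369,668 BTU / 3412 = 12,420 kWh → × $0.120 = $1,490.14; + 5 × $15.68 standing = $1,568.54
Difference = |$1,495.03 − $1,568.54| = $73.51 ≈ $74

$74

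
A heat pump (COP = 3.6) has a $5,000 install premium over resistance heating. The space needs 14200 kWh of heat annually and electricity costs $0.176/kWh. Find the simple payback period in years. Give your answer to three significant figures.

Resistance: 14200 kWh × $0.176 = $2,499.20/yr
Heat pump: 14200 / 3.6 = 3944 kWh in → × $0.176 = $694.22/yr
Annual savings = $1,804.98
Payback = $5,000 / $1,804.98 = 2.77 years

2.77 years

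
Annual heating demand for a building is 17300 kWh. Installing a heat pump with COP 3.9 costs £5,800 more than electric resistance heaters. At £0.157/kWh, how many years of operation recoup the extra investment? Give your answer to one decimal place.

Resistance: 17300 kWh × £0.157 = £2,716.10/yr
Heat pump: 17300 / 3.9 = 4436 kWh in → × £0.157 = £696.44/yr
Annual savings = £2,019.66
Payback = £5,800 / £2,019.66 = 2.87 years

2.9 years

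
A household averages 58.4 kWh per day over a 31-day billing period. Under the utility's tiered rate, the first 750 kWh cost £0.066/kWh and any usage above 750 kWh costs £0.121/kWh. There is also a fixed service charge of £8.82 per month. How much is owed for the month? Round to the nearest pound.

Usage = 58.4 kWh/day × 31 days = 1810.4 kWh
First 750 kWh × £0.066 = £49.50
Remaining 1060.4 kWh × £0.121 = £128.31
Energy charge = £177.81; + service £8.82 = £186.63 ≈ £187

£187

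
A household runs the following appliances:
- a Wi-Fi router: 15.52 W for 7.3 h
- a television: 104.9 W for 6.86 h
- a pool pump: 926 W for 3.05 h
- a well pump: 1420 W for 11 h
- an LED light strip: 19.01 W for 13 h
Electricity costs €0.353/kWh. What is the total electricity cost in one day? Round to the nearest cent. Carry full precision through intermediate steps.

Wi-Fi router: 15.52 W × 7.3 h = 113 Wh = 0.1133 kWh
television: 104.9 W × 6.86 h = 720 Wh = 0.7196 kWh
pool pump: 926 W × 3.05 h = 2,824 Wh = 2.824 kWh
well pump: 1420 W × 11 h = 15,620 Wh = 15.62 kWh
LED light strip: 19.01 W × 13 h = 247 Wh = 0.2471 kWh
Total energy = 0.1133 + 0.7196 + 2.824 + 15.62 + 0.2471 = 19.52 kWh
Cost = 19.52 kWh × €0.353 = €6.89

€6.89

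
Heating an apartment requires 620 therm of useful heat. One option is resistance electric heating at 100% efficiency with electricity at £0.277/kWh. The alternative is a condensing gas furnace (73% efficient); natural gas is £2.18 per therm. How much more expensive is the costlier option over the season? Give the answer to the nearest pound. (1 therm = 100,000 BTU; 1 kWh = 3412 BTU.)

£3182

Heat load = 620 therm × 100,000 = 62,000,000 BTU
Gas: input = 62,000,000 / 0.73 = 84,931,507 BTU = 849.3 therm → 849.3 × £2.18 = £1,851.51
Electric: 62,000,000 BTU / 3412 = 18,170 kWh → × £0.277 = £5,033.41
Difference = |£1,851.51 − £5,033.41| = £3,181.90 ≈ £3182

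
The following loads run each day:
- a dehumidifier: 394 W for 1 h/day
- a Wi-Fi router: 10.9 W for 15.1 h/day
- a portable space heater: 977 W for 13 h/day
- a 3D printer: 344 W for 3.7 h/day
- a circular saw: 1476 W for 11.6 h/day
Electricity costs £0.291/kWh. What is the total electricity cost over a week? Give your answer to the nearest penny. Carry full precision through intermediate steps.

£64.48

dehumidifier: 394 W × 1 h × 7 d = 2,758 Wh = 2.758 kWh
Wi-Fi router: 10.9 W × 15.1 h × 7 d = 1,152 Wh = 1.152 kWh
portable space heater: 977 W × 13 h × 7 d = 88,907 Wh = 88.91 kWh
3D printer: 344 W × 3.7 h × 7 d = 8,910 Wh = 8.91 kWh
circular saw: 1476 W × 11.6 h × 7 d = 119,851 Wh = 119.9 kWh
Total energy = 2.758 + 1.152 + 88.91 + 8.91 + 119.9 = 221.6 kWh
Cost = 221.6 kWh × £0.291 = £64.48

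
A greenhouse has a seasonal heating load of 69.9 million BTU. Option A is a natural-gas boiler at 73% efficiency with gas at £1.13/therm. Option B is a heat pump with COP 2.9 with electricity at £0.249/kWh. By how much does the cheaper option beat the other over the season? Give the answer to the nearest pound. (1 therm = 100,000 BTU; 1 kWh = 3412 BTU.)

£677

Heat load = 69.9 × 10⁶ BTU = 69,900,000 BTU
Gas: input = 69,900,000 / 0.73 = 95,753,425 BTU = 957.5 therm → 957.5 × £1.13 = £1,082.01
Heat pump: 69,900,000 BTU / 3412 = 20,490 kWh heat; / 2.9 = 7,064 kWh in → × £0.249 = £1,759.01
Difference = |£1,082.01 − £1,759.01| = £677.00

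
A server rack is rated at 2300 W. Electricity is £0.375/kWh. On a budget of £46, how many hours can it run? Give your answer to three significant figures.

Energy budget = £46 / £0.375 per kWh = 122.7 kWh = 122,667 Wh
Runtime = 122,667 Wh / 2300 W = 53.33 h

53.3 h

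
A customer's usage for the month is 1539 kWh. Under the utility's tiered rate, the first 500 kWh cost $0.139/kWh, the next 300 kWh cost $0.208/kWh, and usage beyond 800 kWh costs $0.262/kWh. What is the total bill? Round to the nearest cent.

First 500 kWh × $0.139 = $69.50
Next 300 kWh × $0.208 = $62.40
Remaining 739 kWh × $0.262 = $193.62
Total = $325.52

$325.52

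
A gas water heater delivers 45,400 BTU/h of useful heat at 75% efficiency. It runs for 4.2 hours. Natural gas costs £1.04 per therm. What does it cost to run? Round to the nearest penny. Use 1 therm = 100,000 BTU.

Heat delivered = 45,400 BTU/h × 4.2 h = 190,680 BTU
Gas input = 190,680 / 0.75 = 254,240 BTU
= 254,240 / 100,000 = 2.542 therm
Cost = 2.542 × £1.04/therm = £2.64

£2.64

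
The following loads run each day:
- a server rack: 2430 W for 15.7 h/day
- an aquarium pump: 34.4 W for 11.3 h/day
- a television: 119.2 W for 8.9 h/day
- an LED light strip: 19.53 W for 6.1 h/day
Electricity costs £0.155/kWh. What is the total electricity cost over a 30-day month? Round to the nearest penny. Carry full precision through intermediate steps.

server rack: 2430 W × 15.7 h × 30 d = 1,144,530 Wh = 1,145 kWh
aquarium pump: 34.4 W × 11.3 h × 30 d = 11,662 Wh = 11.66 kWh
television: 119.2 W × 8.9 h × 30 d = 31,826 Wh = 31.83 kWh
LED light strip: 19.53 W × 6.1 h × 30 d = 3,574 Wh = 3.574 kWh
Total energy = 1,145 + 11.66 + 31.83 + 3.574 = 1,192 kWh
Cost = 1,192 kWh × £0.155 = £184.70

£184.70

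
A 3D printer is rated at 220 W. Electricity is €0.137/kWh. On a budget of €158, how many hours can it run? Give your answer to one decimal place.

Energy budget = €158 / €0.137 per kWh = 1,153 kWh = 1,153,285 Wh
Runtime = 1,153,285 Wh / 220 W = 5,242 h

5242.2 h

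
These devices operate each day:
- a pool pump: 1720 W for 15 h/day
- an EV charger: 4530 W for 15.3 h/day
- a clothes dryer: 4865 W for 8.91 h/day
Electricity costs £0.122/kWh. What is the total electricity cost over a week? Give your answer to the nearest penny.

£118.24

pool pump: 1720 W × 15 h × 7 d = 180,600 Wh = 180.6 kWh
EV charger: 4530 W × 15.3 h × 7 d = 485,163 Wh = 485.2 kWh
clothes dryer: 4865 W × 8.91 h × 7 d = 303,430 Wh = 303.4 kWh
Total energy = 180.6 + 485.2 + 303.4 = 969.2 kWh
Cost = 969.2 kWh × £0.122 = £118.24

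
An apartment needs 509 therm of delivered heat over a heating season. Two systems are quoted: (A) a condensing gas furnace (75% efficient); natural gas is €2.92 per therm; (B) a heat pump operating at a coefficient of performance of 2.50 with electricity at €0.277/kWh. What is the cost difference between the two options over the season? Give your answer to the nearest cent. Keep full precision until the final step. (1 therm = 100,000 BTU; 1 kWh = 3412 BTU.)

€328.80

Heat load = 509 therm × 100,000 = 50,900,000 BTU
Gas: input = 50,900,000 / 0.750 = 67,866,667 BTU = 678.7 therm → 678.7 × €2.92 = €1,981.71
Heat pump: 50,900,000 BTU / 3412 = 14,920 kWh heat; / 2.50 = 5,967 kWh in → × €0.277 = €1,652.91
Difference = |€1,981.71 − €1,652.91| = €328.80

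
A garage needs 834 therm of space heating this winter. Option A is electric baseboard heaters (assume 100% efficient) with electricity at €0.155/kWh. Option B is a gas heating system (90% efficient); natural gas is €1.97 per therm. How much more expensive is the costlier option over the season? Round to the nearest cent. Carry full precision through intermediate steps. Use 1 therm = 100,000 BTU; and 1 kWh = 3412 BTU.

Heat load = 834 therm × 100,000 = 83,400,000 BTU
Gas: input = 83,400,000 / 0.90 = 92,666,667 BTU = 926.7 therm → 926.7 × €1.97 = €1,825.53
Electric: 83,400,000 BTU / 3412 = 24,440 kWh → × €0.155 = €3,788.69
Difference = |€1,825.53 − €3,788.69| = €1,963.15

€1963.15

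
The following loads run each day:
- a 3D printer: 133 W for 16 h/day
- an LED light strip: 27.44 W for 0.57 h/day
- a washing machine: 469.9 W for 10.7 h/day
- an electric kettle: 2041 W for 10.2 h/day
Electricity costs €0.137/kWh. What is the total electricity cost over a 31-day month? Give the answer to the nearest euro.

€119

3D printer: 133 W × 16 h × 31 d = 65,968 Wh = 65.97 kWh
LED light strip: 27.44 W × 0.57 h × 31 d = 485 Wh = 0.4849 kWh
washing machine: 469.9 W × 10.7 h × 31 d = 155,866 Wh = 155.9 kWh
electric kettle: 2041 W × 10.2 h × 31 d = 645,364 Wh = 645.4 kWh
Total energy = 65.97 + 0.4849 + 155.9 + 645.4 = 867.7 kWh
Cost = 867.7 kWh × €0.137 = €118.87 ≈ €119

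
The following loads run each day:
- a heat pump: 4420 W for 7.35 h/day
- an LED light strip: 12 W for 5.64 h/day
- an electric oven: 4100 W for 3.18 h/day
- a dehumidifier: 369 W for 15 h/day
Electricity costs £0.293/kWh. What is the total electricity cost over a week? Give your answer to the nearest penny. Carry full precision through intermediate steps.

£104.86

heat pump: 4420 W × 7.35 h × 7 d = 227,409 Wh = 227.4 kWh
LED light strip: 12 W × 5.64 h × 7 d = 474 Wh = 0.4738 kWh
electric oven: 4100 W × 3.18 h × 7 d = 91,266 Wh = 91.27 kWh
dehumidifier: 369 W × 15 h × 7 d = 38,745 Wh = 38.74 kWh
Total energy = 227.4 + 0.4738 + 91.27 + 38.74 = 357.9 kWh
Cost = 357.9 kWh × £0.293 = £104.86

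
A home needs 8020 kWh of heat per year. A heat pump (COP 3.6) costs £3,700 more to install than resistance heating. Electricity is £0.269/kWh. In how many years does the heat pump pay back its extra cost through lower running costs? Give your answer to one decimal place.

2.4 years

Resistance: 8020 kWh × £0.269 = £2,157.38/yr
Heat pump: 8020 / 3.6 = 2228 kWh in → × £0.269 = £599.27/yr
Annual savings = £1,558.11
Payback = £3,700 / £1,558.11 = 2.37 years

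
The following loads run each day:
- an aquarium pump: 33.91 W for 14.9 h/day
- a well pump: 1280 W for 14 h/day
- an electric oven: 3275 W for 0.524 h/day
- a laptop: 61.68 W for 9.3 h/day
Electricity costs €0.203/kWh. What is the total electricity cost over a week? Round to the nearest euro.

aquarium pump: 33.91 W × 14.9 h × 7 d = 3,537 Wh = 3.537 kWh
well pump: 1280 W × 14 h × 7 d = 125,440 Wh = 125.4 kWh
electric oven: 3275 W × 0.524 h × 7 d = 12,013 Wh = 12.01 kWh
laptop: 61.68 W × 9.3 h × 7 d = 4,015 Wh = 4.015 kWh
Total energy = 3.537 + 125.4 + 12.01 + 4.015 = 145 kWh
Cost = 145 kWh × €0.203 = €29.44 ≈ €29

€29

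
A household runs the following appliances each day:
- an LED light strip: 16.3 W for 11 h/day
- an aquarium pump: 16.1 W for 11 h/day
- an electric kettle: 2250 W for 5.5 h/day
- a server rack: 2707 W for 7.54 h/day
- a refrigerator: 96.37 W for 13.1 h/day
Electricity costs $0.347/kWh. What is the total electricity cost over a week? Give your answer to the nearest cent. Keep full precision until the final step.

LED light strip: 16.3 W × 11 h × 7 d = 1,255 Wh = 1.255 kWh
aquarium pump: 16.1 W × 11 h × 7 d = 1,240 Wh = 1.24 kWh
electric kettle: 2250 W × 5.5 h × 7 d = 86,625 Wh = 86.62 kWh
server rack: 2707 W × 7.54 h × 7 d = 142,875 Wh = 142.9 kWh
refrigerator: 96.37 W × 13.1 h × 7 d = 8,837 Wh = 8.837 kWh
Total energy = 1.255 + 1.24 + 86.62 + 142.9 + 8.837 = 240.8 kWh
Cost = 240.8 kWh × $0.347 = $83.57

$83.57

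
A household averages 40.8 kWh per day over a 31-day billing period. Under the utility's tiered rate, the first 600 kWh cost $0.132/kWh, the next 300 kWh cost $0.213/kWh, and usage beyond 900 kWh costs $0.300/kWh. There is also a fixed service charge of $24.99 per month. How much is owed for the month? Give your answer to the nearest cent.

Usage = 40.8 kWh/day × 31 days = 1264.8 kWh
First 600 kWh × $0.132 = $79.20
Next 300 kWh × $0.213 = $63.90
Remaining 364.8 kWh × $0.300 = $109.44
Energy charge = $252.54; + service $24.99 = $277.53

$277.53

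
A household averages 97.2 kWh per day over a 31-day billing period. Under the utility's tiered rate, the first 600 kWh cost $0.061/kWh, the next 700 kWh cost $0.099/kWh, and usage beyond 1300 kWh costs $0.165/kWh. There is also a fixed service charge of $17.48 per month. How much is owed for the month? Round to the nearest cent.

Usage = 97.2 kWh/day × 31 days = 3013.2 kWh
First 600 kWh × $0.061 = $36.60
Next 700 kWh × $0.099 = $69.30
Remaining 1713.2 kWh × $0.165 = $282.68
Energy charge = $388.58; + service $17.48 = $406.06

$406.06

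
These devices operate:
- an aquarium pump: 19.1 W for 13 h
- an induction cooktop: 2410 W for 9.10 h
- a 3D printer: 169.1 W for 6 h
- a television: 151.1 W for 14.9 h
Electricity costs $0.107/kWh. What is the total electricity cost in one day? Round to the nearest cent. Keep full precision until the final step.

$2.72

aquarium pump: 19.1 W × 13 h = 248 Wh = 0.2483 kWh
induction cooktop: 2410 W × 9.10 h = 21,931 Wh = 21.93 kWh
3D printer: 169.1 W × 6 h = 1,015 Wh = 1.015 kWh
television: 151.1 W × 14.9 h = 2,251 Wh = 2.251 kWh
Total energy = 0.2483 + 21.93 + 1.015 + 2.251 = 25.45 kWh
Cost = 25.45 kWh × $0.107 = $2.72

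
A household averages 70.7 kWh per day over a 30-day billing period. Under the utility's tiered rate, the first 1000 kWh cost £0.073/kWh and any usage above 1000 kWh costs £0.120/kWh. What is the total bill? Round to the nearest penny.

£207.52

Usage = 70.7 kWh/day × 30 days = 2121 kWh
First 1000 kWh × £0.073 = £73.00
Remaining 1121 kWh × £0.120 = £134.52
Total = £207.52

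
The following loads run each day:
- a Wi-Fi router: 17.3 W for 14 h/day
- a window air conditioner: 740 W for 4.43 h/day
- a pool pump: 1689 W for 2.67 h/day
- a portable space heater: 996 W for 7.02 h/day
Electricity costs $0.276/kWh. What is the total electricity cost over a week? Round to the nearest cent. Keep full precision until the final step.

Wi-Fi router: 17.3 W × 14 h × 7 d = 1,695 Wh = 1.695 kWh
window air conditioner: 740 W × 4.43 h × 7 d = 22,947 Wh = 22.95 kWh
pool pump: 1689 W × 2.67 h × 7 d = 31,567 Wh = 31.57 kWh
portable space heater: 996 W × 7.02 h × 7 d = 48,943 Wh = 48.94 kWh
Total energy = 1.695 + 22.95 + 31.57 + 48.94 = 105.2 kWh
Cost = 105.2 kWh × $0.276 = $29.02

$29.02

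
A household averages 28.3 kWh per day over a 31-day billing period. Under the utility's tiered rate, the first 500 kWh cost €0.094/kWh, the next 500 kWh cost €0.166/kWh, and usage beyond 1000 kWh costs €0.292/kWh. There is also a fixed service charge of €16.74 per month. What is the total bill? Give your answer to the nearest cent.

€126.37

Usage = 28.3 kWh/day × 31 days = 877.3 kWh
First 500 kWh × €0.094 = €47.00
Next 377.3 kWh × €0.166 = €62.63
Remaining tier: 0 kWh (not reached)
Energy charge = €109.63; + service €16.74 = €126.37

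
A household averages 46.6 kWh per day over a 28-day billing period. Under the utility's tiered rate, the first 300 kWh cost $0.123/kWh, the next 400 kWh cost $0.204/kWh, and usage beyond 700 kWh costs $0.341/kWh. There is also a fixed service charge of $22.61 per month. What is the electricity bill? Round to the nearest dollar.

Usage = 46.6 kWh/day × 28 days = 1304.8 kWh
First 300 kWh × $0.123 = $36.90
Next 400 kWh × $0.204 = $81.60
Remaining 604.8 kWh × $0.341 = $206.24
Energy charge = $324.74; + service $22.61 = $347.35 ≈ $347

$347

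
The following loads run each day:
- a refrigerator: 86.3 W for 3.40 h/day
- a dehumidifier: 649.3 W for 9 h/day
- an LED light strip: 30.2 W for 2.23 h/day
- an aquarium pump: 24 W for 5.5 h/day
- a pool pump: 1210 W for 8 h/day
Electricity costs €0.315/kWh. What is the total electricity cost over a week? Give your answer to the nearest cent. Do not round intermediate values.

refrigerator: 86.3 W × 3.40 h × 7 d = 2,054 Wh = 2.054 kWh
dehumidifier: 649.3 W × 9 h × 7 d = 40,906 Wh = 40.91 kWh
LED light strip: 30.2 W × 2.23 h × 7 d = 471 Wh = 0.4714 kWh
aquarium pump: 24 W × 5.5 h × 7 d = 924 Wh = 0.924 kWh
pool pump: 1210 W × 8 h × 7 d = 67,760 Wh = 67.76 kWh
Total energy = 2.054 + 40.91 + 0.4714 + 0.924 + 67.76 = 112.1 kWh
Cost = 112.1 kWh × €0.315 = €35.32

€35.32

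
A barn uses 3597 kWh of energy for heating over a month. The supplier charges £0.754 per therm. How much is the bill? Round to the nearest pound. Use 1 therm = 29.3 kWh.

3597 kWh × (0.03413 therm/kWh) = 122.8 therm
Cost = 122.8 therm × £0.754/therm = £92.56 ≈ £93

£93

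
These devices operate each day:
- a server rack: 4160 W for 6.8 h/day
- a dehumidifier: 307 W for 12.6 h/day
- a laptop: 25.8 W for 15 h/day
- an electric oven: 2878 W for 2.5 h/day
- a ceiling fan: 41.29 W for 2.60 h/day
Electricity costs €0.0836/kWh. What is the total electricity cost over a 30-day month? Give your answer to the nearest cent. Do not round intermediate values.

€99.93

server rack: 4160 W × 6.8 h × 30 d = 848,640 Wh = 848.6 kWh
dehumidifier: 307 W × 12.6 h × 30 d = 116,046 Wh = 116 kWh
laptop: 25.8 W × 15 h × 30 d = 11,610 Wh = 11.61 kWh
electric oven: 2878 W × 2.5 h × 30 d = 215,850 Wh = 215.8 kWh
ceiling fan: 41.29 W × 2.60 h × 30 d = 3,221 Wh = 3.221 kWh
Total energy = 848.6 + 116 + 11.61 + 215.8 + 3.221 = 1,195 kWh
Cost = 1,195 kWh × €0.0836 = €99.93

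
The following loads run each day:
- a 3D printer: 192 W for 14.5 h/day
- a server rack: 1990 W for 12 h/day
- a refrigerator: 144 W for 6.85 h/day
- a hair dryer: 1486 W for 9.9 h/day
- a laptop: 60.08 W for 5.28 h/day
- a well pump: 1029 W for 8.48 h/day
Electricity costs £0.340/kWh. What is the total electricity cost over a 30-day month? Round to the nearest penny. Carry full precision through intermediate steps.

£524.33

3D printer: 192 W × 14.5 h × 30 d = 83,520 Wh = 83.52 kWh
server rack: 1990 W × 12 h × 30 d = 716,400 Wh = 716.4 kWh
refrigerator: 144 W × 6.85 h × 30 d = 29,592 Wh = 29.59 kWh
hair dryer: 1486 W × 9.9 h × 30 d = 441,342 Wh = 441.3 kWh
laptop: 60.08 W × 5.28 h × 30 d = 9,517 Wh = 9.517 kWh
well pump: 1029 W × 8.48 h × 30 d = 261,778 Wh = 261.8 kWh
Total energy = 83.52 + 716.4 + 29.59 + 441.3 + 9.517 + 261.8 = 1,542 kWh
Cost = 1,542 kWh × £0.340 = £524.33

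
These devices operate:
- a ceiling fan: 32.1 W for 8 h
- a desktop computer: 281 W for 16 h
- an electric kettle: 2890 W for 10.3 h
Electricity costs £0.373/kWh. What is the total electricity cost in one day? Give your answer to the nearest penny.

ceiling fan: 32.1 W × 8 h = 257 Wh = 0.2568 kWh
desktop computer: 281 W × 16 h = 4,496 Wh = 4.496 kWh
electric kettle: 2890 W × 10.3 h = 29,767 Wh = 29.77 kWh
Total energy = 0.2568 + 4.496 + 29.77 = 34.52 kWh
Cost = 34.52 kWh × £0.373 = £12.88

£12.88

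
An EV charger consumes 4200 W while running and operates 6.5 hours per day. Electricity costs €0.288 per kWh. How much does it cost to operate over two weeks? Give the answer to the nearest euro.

Energy = 4200 W × 6.5 h/day × 14 days = 382,200 Wh = 382.2 kWh
Cost = 382.2 kWh × €0.288/kWh = €110.07 ≈ €110

€110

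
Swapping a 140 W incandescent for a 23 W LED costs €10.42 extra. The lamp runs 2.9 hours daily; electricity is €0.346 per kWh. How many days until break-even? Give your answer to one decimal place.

88.8 days

Power saved = 140 − 23 = 117 W
Daily energy saved = 117 W × 2.9 h = 339.3 Wh = 0.3393 kWh
Daily savings = 0.3393 × €0.346 = €0.1174
Payback = €10.42 / €0.1174 per day = 88.76 days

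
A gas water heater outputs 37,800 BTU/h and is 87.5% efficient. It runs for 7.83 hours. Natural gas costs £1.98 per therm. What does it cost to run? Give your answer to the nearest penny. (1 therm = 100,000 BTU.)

Heat delivered = 37,800 BTU/h × 7.83 h = 295,974 BTU
Gas input = 295,974 / 0.875 = 338,256 BTU
= 338,256 / 100,000 = 3.383 therm
Cost = 3.383 × £1.98/therm = £6.70

£6.70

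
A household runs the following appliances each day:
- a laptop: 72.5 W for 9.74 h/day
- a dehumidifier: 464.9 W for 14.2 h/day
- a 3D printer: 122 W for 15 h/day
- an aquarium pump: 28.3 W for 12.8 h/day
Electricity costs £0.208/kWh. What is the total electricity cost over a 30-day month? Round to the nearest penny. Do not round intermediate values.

£59.28

laptop: 72.5 W × 9.74 h × 30 d = 21,184 Wh = 21.18 kWh
dehumidifier: 464.9 W × 14.2 h × 30 d = 198,047 Wh = 198 kWh
3D printer: 122 W × 15 h × 30 d = 54,900 Wh = 54.9 kWh
aquarium pump: 28.3 W × 12.8 h × 30 d = 10,867 Wh = 10.87 kWh
Total energy = 21.18 + 198 + 54.9 + 10.87 = 285 kWh
Cost = 285 kWh × £0.208 = £59.28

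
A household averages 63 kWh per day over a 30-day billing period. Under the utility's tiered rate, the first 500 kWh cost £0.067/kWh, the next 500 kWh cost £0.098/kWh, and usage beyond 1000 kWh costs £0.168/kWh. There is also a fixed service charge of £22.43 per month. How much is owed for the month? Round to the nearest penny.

£254.45

Usage = 63 kWh/day × 30 days = 1890 kWh
First 500 kWh × £0.067 = £33.50
Next 500 kWh × £0.098 = £49.00
Remaining 890 kWh × £0.168 = £149.52
Energy charge = £232.02; + service £22.43 = £254.45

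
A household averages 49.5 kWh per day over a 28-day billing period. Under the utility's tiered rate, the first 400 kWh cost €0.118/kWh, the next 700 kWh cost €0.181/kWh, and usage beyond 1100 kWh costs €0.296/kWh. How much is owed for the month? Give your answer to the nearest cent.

Usage = 49.5 kWh/day × 28 days = 1386 kWh
First 400 kWh × €0.118 = €47.20
Next 700 kWh × €0.181 = €126.70
Remaining 286 kWh × €0.296 = €84.66
Total = €258.56

€258.56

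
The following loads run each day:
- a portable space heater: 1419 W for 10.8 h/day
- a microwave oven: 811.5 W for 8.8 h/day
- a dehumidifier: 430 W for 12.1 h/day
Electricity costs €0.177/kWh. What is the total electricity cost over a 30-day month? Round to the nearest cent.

€146.92

portable space heater: 1419 W × 10.8 h × 30 d = 459,756 Wh = 459.8 kWh
microwave oven: 811.5 W × 8.8 h × 30 d = 214,236 Wh = 214.2 kWh
dehumidifier: 430 W × 12.1 h × 30 d = 156,090 Wh = 156.1 kWh
Total energy = 459.8 + 214.2 + 156.1 = 830.1 kWh
Cost = 830.1 kWh × €0.177 = €146.92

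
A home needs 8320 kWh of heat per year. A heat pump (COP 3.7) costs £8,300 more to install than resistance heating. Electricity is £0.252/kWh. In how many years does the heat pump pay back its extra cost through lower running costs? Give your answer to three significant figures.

5.42 years

Resistance: 8320 kWh × £0.252 = £2,096.64/yr
Heat pump: 8320 / 3.7 = 2249 kWh in → × £0.252 = £566.66/yr
Annual savings = £1,529.98
Payback = £8,300 / £1,529.98 = 5.42 years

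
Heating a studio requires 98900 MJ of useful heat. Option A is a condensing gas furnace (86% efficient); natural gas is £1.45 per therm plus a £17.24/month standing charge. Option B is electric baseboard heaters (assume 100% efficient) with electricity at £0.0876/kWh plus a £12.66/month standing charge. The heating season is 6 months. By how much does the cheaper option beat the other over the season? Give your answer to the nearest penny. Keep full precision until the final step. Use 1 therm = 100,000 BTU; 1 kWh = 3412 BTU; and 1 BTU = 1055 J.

£798.75

Heat load = 98900 MJ = 98,900,000,000 J / 1055 = 93,744,076 BTU
Gas: input = 93,744,076 / 0.86 = 109,004,739 BTU = 1,090 therm → 1,090 × £1.45 = £1,580.57; + 6 × £17.24 standing = £1,684.01
Electric: 93,744,076 BTU / 3412 = 27,470 kWh → × £0.0876 = £2,406.79; + 6 × £12.66 standing = £2,482.75
Difference = |£1,684.01 − £2,482.75| = £798.75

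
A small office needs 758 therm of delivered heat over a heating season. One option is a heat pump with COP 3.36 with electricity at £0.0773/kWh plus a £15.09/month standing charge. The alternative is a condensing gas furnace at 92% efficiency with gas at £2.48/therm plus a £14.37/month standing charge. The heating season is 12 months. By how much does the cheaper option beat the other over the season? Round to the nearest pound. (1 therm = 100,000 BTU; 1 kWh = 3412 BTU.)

£1524

Heat load = 758 therm × 100,000 = 75,800,000 BTU
Gas: input = 75,800,000 / 0.92 = 82,391,304 BTU = 823.9 therm → 823.9 × £2.48 = £2,043.30; + 12 × £14.37 standing = £2,215.74
Heat pump: 75,800,000 BTU / 3412 = 22,220 kWh heat; / 3.36 = 6,612 kWh in → × £0.0773 = £511.09; + 12 × £15.09 standing = £692.17
Difference = |£2,215.74 − £692.17| = £1,523.57 ≈ £1524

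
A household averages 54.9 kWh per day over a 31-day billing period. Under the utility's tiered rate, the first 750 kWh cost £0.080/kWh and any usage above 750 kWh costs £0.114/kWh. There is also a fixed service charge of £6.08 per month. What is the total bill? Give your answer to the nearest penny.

Usage = 54.9 kWh/day × 31 days = 1701.9 kWh
First 750 kWh × £0.080 = £60.00
Remaining 951.9 kWh × £0.114 = £108.52
Energy charge = £168.52; + service £6.08 = £174.60

£174.60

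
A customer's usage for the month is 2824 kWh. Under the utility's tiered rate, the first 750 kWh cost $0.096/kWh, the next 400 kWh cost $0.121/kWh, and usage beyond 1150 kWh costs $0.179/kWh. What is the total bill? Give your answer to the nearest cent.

$420.05

First 750 kWh × $0.096 = $72.00
Next 400 kWh × $0.121 = $48.40
Remaining 1674 kWh × $0.179 = $299.65
Total = $420.05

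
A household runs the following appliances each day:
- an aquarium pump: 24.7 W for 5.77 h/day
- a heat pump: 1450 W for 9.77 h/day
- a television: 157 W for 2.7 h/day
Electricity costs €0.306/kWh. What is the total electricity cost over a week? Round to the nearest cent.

aquarium pump: 24.7 W × 5.77 h × 7 d = 998 Wh = 0.9976 kWh
heat pump: 1450 W × 9.77 h × 7 d = 99,166 Wh = 99.17 kWh
television: 157 W × 2.7 h × 7 d = 2,967 Wh = 2.967 kWh
Total energy = 0.9976 + 99.17 + 2.967 = 103.1 kWh
Cost = 103.1 kWh × €0.306 = €31.56

€31.56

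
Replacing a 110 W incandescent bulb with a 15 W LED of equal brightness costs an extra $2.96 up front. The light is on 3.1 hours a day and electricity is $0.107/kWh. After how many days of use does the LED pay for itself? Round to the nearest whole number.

94 days

Power saved = 110 − 15 = 95 W
Daily energy saved = 95 W × 3.1 h = 294.5 Wh = 0.2945 kWh
Daily savings = 0.2945 × $0.107 = $0.0315
Payback = $2.96 / $0.0315 per day = 93.93 days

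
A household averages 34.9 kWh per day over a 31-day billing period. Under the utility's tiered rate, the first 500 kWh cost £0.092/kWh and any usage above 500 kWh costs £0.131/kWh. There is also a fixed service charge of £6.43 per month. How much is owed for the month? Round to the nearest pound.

£129

Usage = 34.9 kWh/day × 31 days = 1081.9 kWh
First 500 kWh × £0.092 = £46.00
Remaining 581.9 kWh × £0.131 = £76.23
Energy charge = £122.23; + service £6.43 = £128.66 ≈ £129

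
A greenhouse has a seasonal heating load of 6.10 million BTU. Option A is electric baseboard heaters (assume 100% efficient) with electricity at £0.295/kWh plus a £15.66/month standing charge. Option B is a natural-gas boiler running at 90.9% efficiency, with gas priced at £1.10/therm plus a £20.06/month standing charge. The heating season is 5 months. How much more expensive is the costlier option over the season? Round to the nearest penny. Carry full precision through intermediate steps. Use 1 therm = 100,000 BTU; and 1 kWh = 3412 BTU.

£431.59

Heat load = 6.10 × 10⁶ BTU = 6,100,000 BTU
Gas: input = 6,100,000 / 0.909 = 6,710,671 BTU = 67.11 therm → 67.11 × £1.10 = £73.82; + 5 × £20.06 standing = £174.12
Electric: 6,100,000 BTU / 3412 = 1,788 kWh → × £0.295 = £527.40; + 5 × £15.66 standing = £605.70
Difference = |£174.12 − £605.70| = £431.59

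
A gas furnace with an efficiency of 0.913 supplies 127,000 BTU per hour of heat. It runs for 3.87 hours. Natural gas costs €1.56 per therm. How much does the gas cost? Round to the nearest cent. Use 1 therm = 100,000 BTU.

€8.40

Heat delivered = 127,000 BTU/h × 3.87 h = 491,490 BTU
Gas input = 491,490 / 0.913 = 538,324 BTU
= 538,324 / 100,000 = 5.383 therm
Cost = 5.383 × €1.56/therm = €8.40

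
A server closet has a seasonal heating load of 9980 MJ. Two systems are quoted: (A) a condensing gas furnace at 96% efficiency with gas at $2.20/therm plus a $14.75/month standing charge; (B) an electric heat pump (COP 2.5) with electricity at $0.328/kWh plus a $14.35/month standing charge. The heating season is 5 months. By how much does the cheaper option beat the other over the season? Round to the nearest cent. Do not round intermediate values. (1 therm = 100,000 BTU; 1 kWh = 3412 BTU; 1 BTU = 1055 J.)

Heat load = 9980 MJ = 9,980,000,000 J / 1055 = 9,459,716 BTU
Gas: input = 9,459,716 / 0.96 = 9,853,870 BTU = 98.54 therm → 98.54 × $2.20 = $216.79; + 5 × $14.75 standing = $290.54
Heat pump: 9,459,716 BTU / 3412 = 2,772 kWh heat; / 2.5 = 1,109 kWh in → × $0.328 = $363.75; + 5 × $14.35 standing = $435.50
Difference = |$290.54 − $435.50| = $144.96

$144.96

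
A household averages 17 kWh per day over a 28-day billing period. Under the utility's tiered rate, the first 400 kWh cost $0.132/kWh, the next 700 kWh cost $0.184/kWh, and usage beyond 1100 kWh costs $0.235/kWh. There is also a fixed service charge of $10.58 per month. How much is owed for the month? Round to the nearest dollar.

$77

Usage = 17 kWh/day × 28 days = 476 kWh
First 400 kWh × $0.132 = $52.80
Next 76 kWh × $0.184 = $13.98
Remaining tier: 0 kWh (not reached)
Energy charge = $66.78; + service $10.58 = $77.36 ≈ $77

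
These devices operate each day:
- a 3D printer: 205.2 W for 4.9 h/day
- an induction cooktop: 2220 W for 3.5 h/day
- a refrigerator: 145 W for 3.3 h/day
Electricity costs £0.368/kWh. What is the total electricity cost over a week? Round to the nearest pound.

£24

3D printer: 205.2 W × 4.9 h × 7 d = 7,038 Wh = 7.038 kWh
induction cooktop: 2220 W × 3.5 h × 7 d = 54,390 Wh = 54.39 kWh
refrigerator: 145 W × 3.3 h × 7 d = 3,350 Wh = 3.349 kWh
Total energy = 7.038 + 54.39 + 3.349 = 64.78 kWh
Cost = 64.78 kWh × £0.368 = £23.84 ≈ £24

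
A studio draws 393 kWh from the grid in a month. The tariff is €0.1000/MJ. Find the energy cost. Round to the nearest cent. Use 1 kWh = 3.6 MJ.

€141.48

393 kWh × (3.6 MJ/kWh) = 1,415 MJ
Cost = 1,415 MJ × €0.1000/MJ = €141.48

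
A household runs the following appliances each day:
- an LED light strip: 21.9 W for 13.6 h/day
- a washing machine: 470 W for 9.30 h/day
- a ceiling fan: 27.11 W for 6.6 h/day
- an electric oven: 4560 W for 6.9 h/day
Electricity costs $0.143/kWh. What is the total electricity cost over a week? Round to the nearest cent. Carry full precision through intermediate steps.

$36.35

LED light strip: 21.9 W × 13.6 h × 7 d = 2,085 Wh = 2.085 kWh
washing machine: 470 W × 9.30 h × 7 d = 30,597 Wh = 30.6 kWh
ceiling fan: 27.11 W × 6.6 h × 7 d = 1,252 Wh = 1.252 kWh
electric oven: 4560 W × 6.9 h × 7 d = 220,248 Wh = 220.2 kWh
Total energy = 2.085 + 30.6 + 1.252 + 220.2 = 254.2 kWh
Cost = 254.2 kWh × $0.143 = $36.35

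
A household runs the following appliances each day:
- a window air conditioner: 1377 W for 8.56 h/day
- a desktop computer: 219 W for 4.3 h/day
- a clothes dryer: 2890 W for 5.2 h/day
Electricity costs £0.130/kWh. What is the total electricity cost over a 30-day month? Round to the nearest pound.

window air conditioner: 1377 W × 8.56 h × 30 d = 353,614 Wh = 353.6 kWh
desktop computer: 219 W × 4.3 h × 30 d = 28,251 Wh = 28.25 kWh
clothes dryer: 2890 W × 5.2 h × 30 d = 450,840 Wh = 450.8 kWh
Total energy = 353.6 + 28.25 + 450.8 = 832.7 kWh
Cost = 832.7 kWh × £0.130 = £108.25 ≈ £108

£108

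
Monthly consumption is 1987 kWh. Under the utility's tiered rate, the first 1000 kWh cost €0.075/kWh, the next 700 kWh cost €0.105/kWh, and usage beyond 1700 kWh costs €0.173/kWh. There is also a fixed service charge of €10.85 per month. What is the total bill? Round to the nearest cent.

First 1000 kWh × €0.075 = €75.00
Next 700 kWh × €0.105 = €73.50
Remaining 287 kWh × €0.173 = €49.65
Energy charge = €198.15; + service €10.85 = €209.00

€209.00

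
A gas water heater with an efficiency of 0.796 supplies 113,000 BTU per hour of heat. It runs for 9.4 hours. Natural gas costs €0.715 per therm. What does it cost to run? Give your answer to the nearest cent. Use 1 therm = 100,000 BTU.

€9.54

Heat delivered = 113,000 BTU/h × 9.4 h = 1,062,200 BTU
Gas input = 1,062,200 / 0.796 = 1,334,422 BTU
= 1,334,422 / 100,000 = 13.34 therm
Cost = 13.34 × €0.715/therm = €9.54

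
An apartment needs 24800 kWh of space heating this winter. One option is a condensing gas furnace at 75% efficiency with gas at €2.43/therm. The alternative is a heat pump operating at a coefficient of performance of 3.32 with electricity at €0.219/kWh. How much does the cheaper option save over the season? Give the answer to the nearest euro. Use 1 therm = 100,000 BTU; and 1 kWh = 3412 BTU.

€1106

Heat load = 24800 kWh × 3412 = 84,617,600 BTU
Gas: input = 84,617,600 / 0.75 = 112,823,467 BTU = 1,128 therm → 1,128 × €2.43 = €2,741.61
Heat pump: 84,617,600 BTU / 3412 = 24,800 kWh heat; / 3.32 = 7,470 kWh in → × €0.219 = €1,635.90
Difference = |€2,741.61 − €1,635.90| = €1,105.71 ≈ €1106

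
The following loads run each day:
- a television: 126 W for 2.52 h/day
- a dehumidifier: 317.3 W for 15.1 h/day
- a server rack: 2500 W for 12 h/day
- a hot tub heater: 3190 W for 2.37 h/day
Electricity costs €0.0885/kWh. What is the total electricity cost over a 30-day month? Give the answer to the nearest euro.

television: 126 W × 2.52 h × 30 d = 9,526 Wh = 9.526 kWh
dehumidifier: 317.3 W × 15.1 h × 30 d = 143,737 Wh = 143.7 kWh
server rack: 2500 W × 12 h × 30 d = 900,000 Wh = 900 kWh
hot tub heater: 3190 W × 2.37 h × 30 d = 226,809 Wh = 226.8 kWh
Total energy = 9.526 + 143.7 + 900 + 226.8 = 1,280 kWh
Cost = 1,280 kWh × €0.0885 = €113.29 ≈ €113

€113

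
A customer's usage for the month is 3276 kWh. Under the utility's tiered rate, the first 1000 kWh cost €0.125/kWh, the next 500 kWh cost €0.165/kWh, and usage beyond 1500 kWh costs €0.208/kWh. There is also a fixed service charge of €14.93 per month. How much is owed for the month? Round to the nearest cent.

€591.84

First 1000 kWh × €0.125 = €125.00
Next 500 kWh × €0.165 = €82.50
Remaining 1776 kWh × €0.208 = €369.41
Energy charge = €576.91; + service €14.93 = €591.84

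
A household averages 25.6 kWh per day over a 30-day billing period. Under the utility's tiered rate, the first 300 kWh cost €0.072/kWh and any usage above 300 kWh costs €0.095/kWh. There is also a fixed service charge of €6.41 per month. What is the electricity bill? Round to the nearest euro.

Usage = 25.6 kWh/day × 30 days = 768 kWh
First 300 kWh × €0.072 = €21.60
Remaining 468 kWh × €0.095 = €44.46
Energy charge = €66.06; + service €6.41 = €72.47 ≈ €72

€72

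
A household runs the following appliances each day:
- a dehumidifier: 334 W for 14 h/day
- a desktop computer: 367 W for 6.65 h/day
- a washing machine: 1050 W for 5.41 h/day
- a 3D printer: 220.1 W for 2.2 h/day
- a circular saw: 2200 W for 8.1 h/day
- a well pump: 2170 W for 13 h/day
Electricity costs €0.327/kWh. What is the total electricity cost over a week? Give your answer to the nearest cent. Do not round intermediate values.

€135.76

dehumidifier: 334 W × 14 h × 7 d = 32,732 Wh = 32.73 kWh
desktop computer: 367 W × 6.65 h × 7 d = 17,084 Wh = 17.08 kWh
washing machine: 1050 W × 5.41 h × 7 d = 39,764 Wh = 39.76 kWh
3D printer: 220.1 W × 2.2 h × 7 d = 3,390 Wh = 3.39 kWh
circular saw: 2200 W × 8.1 h × 7 d = 124,740 Wh = 124.7 kWh
well pump: 2170 W × 13 h × 7 d = 197,470 Wh = 197.5 kWh
Total energy = 32.73 + 17.08 + 39.76 + 3.39 + 124.7 + 197.5 = 415.2 kWh
Cost = 415.2 kWh × €0.327 = €135.76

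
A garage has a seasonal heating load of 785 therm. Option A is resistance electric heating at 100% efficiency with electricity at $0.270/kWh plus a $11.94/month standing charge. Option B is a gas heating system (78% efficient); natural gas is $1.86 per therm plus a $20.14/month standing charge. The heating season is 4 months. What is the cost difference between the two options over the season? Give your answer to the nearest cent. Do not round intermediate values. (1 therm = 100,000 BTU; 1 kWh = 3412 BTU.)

$4307.18

Heat load = 785 therm × 100,000 = 78,500,000 BTU
Gas: input = 78,500,000 / 0.78 = 100,641,026 BTU = 1,006 therm → 1,006 × $1.86 = $1,871.92; + 4 × $20.14 standing = $1,952.48
Electric: 78,500,000 BTU / 3412 = 23,010 kWh → × $0.270 = $6,211.90; + 4 × $11.94 standing = $6,259.66
Difference = |$1,952.48 − $6,259.66| = $4,307.18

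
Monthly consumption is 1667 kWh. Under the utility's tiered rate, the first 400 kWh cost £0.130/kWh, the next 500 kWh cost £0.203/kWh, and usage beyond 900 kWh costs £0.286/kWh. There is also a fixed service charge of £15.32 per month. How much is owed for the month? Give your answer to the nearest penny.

£388.18

First 400 kWh × £0.130 = £52.00
Next 500 kWh × £0.203 = £101.50
Remaining 767 kWh × £0.286 = £219.36
Energy charge = £372.86; + service £15.32 = £388.18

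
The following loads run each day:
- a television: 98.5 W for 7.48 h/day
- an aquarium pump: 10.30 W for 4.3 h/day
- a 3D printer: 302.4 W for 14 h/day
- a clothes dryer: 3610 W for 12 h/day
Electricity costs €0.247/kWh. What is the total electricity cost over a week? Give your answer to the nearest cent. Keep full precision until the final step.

€83.57

television: 98.5 W × 7.48 h × 7 d = 5,157 Wh = 5.157 kWh
aquarium pump: 10.30 W × 4.3 h × 7 d = 310 Wh = 0.31 kWh
3D printer: 302.4 W × 14 h × 7 d = 29,635 Wh = 29.64 kWh
clothes dryer: 3610 W × 12 h × 7 d = 303,240 Wh = 303.2 kWh
Total energy = 5.157 + 0.31 + 29.64 + 303.2 = 338.3 kWh
Cost = 338.3 kWh × €0.247 = €83.57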